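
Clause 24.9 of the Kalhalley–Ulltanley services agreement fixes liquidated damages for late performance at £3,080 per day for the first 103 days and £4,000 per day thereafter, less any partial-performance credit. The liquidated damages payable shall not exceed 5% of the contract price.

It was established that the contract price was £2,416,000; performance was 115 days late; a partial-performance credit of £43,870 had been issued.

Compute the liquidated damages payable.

First 103 days: 103 × £3,080 = £317,240
Remaining days: (115 − 103) × £4,000 = £48,000
Accrued per-day damages: £317,240 + £48,000 = £365,240
Less partial-performance credit: £365,240 − £43,870 = £321,370
Cap: 5% of £2,416,000 = £120,800
Cap at £120,800: £321,370 exceeds the cap → £120,800

£120,800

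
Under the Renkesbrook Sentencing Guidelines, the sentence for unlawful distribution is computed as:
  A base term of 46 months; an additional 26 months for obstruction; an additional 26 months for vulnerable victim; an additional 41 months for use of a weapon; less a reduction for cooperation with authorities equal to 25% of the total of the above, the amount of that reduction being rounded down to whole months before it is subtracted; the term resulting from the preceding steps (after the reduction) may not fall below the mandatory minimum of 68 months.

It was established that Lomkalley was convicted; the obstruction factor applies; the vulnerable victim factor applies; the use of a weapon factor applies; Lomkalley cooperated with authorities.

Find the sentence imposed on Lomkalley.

105 months

Obstruction enhancement: +26 months
Vulnerable victim enhancement: +26 months
Use of a weapon enhancement: +41 months
Adjusted term: 46 months + 26 months + 26 months + 41 months = 139 months
Cooperation with authorities reduction: 25% of 139 months = 34 months (rounded down)
After reduction: 139 − 34 = 105 months
Minimum 68 months: 105 months meets the minimum, no increase.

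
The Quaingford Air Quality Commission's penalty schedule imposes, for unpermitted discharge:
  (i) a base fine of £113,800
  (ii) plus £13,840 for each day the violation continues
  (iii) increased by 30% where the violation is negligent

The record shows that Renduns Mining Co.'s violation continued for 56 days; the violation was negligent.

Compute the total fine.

Per-day component: 56 × £13,840 = £775,040
Base plus per-day: £113,800 + £775,040 = £888,840
Enhancement: 30% of £888,840 = £266,652
Enhanced fine: £888,840 + £266,652 = £1,155,492

£1,155,492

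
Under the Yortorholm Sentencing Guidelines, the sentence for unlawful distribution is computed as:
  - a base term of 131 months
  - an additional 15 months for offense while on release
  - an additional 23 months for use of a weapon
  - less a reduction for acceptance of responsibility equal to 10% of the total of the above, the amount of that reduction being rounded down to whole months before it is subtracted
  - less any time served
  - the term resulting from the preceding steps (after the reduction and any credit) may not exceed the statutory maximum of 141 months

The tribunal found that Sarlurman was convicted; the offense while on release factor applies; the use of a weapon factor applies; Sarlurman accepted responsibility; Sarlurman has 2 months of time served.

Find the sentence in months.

141 months

Offense while on release enhancement: +15 months
Use of a weapon enhancement: +23 months
Adjusted term: 131 months + 15 months + 23 months = 169 months
Acceptance of responsibility reduction: 10% of 169 months = 16 months (rounded down)
After reduction: 169 − 16 = 153 months
Less time served: 153 months − 2 months = 151 months
Cap at 141 months: 151 months exceeds the cap → 141 months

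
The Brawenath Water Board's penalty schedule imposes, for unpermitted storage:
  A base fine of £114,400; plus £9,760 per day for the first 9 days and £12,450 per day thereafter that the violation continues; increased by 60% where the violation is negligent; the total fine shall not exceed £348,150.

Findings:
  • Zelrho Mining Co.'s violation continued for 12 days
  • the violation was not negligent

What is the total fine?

First 9 days: 9 × £9,760 = £87,840
Remaining days: (12 − 9) × £12,450 = £37,350
Per-day component: £87,840 + £37,350 = £125,190
Base plus per-day: £114,400 + £125,190 = £239,590
The violation was not negligent: no 60% increase.
Cap at £348,150: £239,590 is within the cap, no reduction.

£239,590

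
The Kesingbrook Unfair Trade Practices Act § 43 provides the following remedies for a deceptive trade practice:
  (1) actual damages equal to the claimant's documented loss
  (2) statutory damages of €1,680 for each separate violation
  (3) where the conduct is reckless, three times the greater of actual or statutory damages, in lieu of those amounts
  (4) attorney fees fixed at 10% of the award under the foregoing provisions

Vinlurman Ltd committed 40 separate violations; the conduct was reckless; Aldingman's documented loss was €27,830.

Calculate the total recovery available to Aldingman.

€221,760

Statutory damages: 40 × €1,680 = €67,200
Greater of actual damages (€27,830) or statutory damages (€67,200): €67,200
Trebled: 3 × €67,200 = €201,600
Attorney fees: 10% of €201,600 = €20,160
Total recovery: €201,600 + €20,160 = €221,760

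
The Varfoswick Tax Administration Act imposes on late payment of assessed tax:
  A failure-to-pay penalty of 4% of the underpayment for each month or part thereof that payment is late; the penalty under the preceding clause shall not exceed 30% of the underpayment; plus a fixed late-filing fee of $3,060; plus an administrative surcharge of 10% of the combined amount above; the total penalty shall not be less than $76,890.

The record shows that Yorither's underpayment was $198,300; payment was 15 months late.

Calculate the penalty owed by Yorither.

Accrued rate: 4% × 15 = 60%, capped at 30% → 30%
Failure-to-pay penalty: 30% of $198,300 = $59,490
Penalty before surcharge: $59,490 + $3,060 = $62,550
Administrative surcharge: 10% of $62,550 = $6,255
Total penalty: $62,550 + $6,255 = $68,805
Minimum $76,890: $68,805 is below the minimum → $76,890

$76,890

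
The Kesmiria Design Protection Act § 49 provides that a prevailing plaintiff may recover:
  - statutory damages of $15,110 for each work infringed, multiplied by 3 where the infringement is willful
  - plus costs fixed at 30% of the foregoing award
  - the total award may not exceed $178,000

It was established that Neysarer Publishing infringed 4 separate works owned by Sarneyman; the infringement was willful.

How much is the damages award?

Statutory damages: 4 × $15,110 = $60,440
Trebled: 3 × $60,440 = $181,320
Costs: 30% of $181,320 = $54,396
Award plus costs: $181,320 + $54,396 = $235,716
Cap at $178,000: $235,716 exceeds the cap → $178,000

$178,000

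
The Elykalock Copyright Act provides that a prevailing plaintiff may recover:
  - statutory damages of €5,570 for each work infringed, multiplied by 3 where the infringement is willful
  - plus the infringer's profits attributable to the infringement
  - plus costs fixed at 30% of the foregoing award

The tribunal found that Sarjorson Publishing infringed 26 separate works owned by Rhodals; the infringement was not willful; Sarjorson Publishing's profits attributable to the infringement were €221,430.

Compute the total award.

Award: €476,125

Statutory damages: 26 × €5,570 = €144,820
Infringement not willful: no ×3 enhancement.
Combined award: €144,820 + €221,430 = €366,250
Costs: 30% of €366,250 = €109,875
Award plus costs: €366,250 + €109,875 = €476,125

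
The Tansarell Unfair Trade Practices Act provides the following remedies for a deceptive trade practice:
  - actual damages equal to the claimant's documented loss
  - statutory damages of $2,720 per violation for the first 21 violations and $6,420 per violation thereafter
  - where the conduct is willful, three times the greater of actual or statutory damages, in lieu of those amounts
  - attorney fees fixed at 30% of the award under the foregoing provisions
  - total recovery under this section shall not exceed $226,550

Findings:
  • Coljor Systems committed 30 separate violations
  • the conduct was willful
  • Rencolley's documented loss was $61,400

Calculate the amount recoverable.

$226,550

First 21 violations: 21 × $2,720 = $57,120
Remaining violations: (30 − 21) × $6,420 = $57,780
Statutory damages: $57,120 + $57,780 = $114,900
Greater of actual damages ($61,400) or statutory damages ($114,900): $114,900
Trebled: 3 × $114,900 = $344,700
Attorney fees: 30% of $344,700 = $103,410
Total before cap: $344,700 + $103,410 = $448,110
Cap at $226,550: $448,110 exceeds the cap → $226,550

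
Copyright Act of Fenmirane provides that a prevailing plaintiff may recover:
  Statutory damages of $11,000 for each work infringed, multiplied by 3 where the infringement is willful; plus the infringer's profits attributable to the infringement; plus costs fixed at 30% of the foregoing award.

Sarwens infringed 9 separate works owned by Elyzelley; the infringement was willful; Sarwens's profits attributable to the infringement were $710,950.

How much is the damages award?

Statutory damages: 9 × $11,000 = $99,000
Trebled: 3 × $99,000 = $297,000
Combined award: $297,000 + $710,950 = $1,007,950
Costs: 30% of $1,007,950 = $302,385
Award plus costs: $1,007,950 + $302,385 = $1,310,335

$1,310,335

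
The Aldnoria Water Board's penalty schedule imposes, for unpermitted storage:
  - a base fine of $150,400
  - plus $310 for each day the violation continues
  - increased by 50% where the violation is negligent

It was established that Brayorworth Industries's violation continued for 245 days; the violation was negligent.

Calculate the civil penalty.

$339,525

Per-day component: 245 × $310 = $75,950
Base plus per-day: $150,400 + $75,950 = $226,350
Enhancement: 50% of $226,350 = $113,175
Enhanced fine: $226,350 + $113,175 = $339,525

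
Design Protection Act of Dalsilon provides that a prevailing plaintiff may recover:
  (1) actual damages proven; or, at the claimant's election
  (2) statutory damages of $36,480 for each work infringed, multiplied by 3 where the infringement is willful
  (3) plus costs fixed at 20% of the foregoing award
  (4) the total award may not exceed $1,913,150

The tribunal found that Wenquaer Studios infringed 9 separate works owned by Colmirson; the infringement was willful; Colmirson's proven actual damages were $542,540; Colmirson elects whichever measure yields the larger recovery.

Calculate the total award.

$1,181,952

Statutory damages: 9 × $36,480 = $328,320
Trebled: 3 × $328,320 = $984,960
Greater of actual damages ($542,540) or enhanced statutory damages ($984,960): $984,960
Costs: 20% of $984,960 = $196,992
Award plus costs: $984,960 + $196,992 = $1,181,952
Cap at $1,913,150: $1,181,952 is within the cap, no reduction.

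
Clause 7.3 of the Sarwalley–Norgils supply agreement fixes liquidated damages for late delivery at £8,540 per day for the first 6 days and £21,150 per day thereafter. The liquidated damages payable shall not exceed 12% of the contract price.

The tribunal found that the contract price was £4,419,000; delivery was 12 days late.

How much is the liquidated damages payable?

£178,140

First 6 days: 6 × £8,540 = £51,240
Remaining days: (12 − 6) × £21,150 = £126,900
Accrued per-day damages: £51,240 + £126,900 = £178,140
Cap: 12% of £4,419,000 = £530,280
Cap at £530,280: £178,140 is within the cap, no reduction.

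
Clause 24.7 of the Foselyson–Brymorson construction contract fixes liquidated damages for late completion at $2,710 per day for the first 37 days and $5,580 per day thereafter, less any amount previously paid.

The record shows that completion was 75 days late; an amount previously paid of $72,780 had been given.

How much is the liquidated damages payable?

First 37 days: 37 × $2,710 = $100,270
Remaining days: (75 − 37) × $5,580 = $212,040
Accrued per-day damages: $100,270 + $212,040 = $312,310
Less amount previously paid: $312,310 − $72,780 = $239,530

$239,530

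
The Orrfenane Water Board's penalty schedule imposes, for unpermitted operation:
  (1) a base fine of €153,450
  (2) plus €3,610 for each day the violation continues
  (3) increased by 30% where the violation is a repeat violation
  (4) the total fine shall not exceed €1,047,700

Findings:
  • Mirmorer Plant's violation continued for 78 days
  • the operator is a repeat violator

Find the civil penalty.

€565,539

Per-day component: 78 × €3,610 = €281,580
Base plus per-day: €153,450 + €281,580 = €435,030
Enhancement: 30% of €435,030 = €130,509
Enhanced fine: €435,030 + €130,509 = €565,539
Cap at €1,047,700: €565,539 is within the cap, no reduction.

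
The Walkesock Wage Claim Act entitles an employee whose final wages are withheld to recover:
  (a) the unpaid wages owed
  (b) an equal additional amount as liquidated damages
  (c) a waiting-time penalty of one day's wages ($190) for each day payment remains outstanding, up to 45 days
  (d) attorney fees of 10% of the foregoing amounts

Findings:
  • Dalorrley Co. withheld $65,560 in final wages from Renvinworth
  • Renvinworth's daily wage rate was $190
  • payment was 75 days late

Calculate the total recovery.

$153,637

Liquidated damages (equal amount): $65,560
Penalty days: min(75, 45) = 45
Waiting-time penalty: 45 × $190 = $8,550
Subtotal: $65,560 + $65,560 + $8,550 = $139,670
Attorney fees: 10% of $139,670 = $13,967
Total award: $139,670 + $13,967 = $153,637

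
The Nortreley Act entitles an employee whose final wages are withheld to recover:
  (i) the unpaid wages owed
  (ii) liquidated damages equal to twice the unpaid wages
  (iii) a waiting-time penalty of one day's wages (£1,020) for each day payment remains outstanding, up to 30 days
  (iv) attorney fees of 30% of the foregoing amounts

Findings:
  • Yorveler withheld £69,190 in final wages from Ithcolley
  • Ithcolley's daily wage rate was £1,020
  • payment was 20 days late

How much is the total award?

Doubled: 2 × £69,190 = £138,380
Penalty days: min(20, 30) = 20
Waiting-time penalty: 20 × £1,020 = £20,400
Subtotal: £69,190 + £138,380 + £20,400 = £227,970
Attorney fees: 30% of £227,970 = £68,391
Total award: £227,970 + £68,391 = £296,361

£296,361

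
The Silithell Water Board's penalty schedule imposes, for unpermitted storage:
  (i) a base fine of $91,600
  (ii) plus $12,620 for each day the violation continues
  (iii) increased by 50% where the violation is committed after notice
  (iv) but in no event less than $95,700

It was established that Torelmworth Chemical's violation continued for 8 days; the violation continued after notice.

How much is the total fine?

$288,840

Per-day component: 8 × $12,620 = $100,960
Base plus per-day: $91,600 + $100,960 = $192,560
Enhancement: 50% of $192,560 = $96,280
Enhanced fine: $192,560 + $96,280 = $288,840
Minimum $95,700: $288,840 meets the minimum, no increase.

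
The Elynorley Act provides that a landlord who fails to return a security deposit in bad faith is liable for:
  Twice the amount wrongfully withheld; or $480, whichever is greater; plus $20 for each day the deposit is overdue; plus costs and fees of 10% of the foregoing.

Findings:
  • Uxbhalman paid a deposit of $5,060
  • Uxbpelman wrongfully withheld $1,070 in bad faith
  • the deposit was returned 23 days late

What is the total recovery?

Doubled: 2 × $1,070 = $2,140
Minimum $480: $2,140 meets the minimum, no increase.
Late-return penalty: 23 × $20 = $460
Damages plus late penalty: $2,140 + $460 = $2,600
Costs and fees: 10% of $2,600 = $260
Total recovery: $2,600 + $260 = $2,860

$2,860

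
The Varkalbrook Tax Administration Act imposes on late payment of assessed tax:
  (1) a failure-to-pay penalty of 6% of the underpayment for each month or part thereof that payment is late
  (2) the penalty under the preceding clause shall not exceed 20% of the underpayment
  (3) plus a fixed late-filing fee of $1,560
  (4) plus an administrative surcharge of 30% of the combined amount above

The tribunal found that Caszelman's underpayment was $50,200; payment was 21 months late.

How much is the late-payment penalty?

$15,080

Accrued rate: 6% × 21 = 126%, capped at 20% → 20%
Failure-to-pay penalty: 20% of $50,200 = $10,040
Penalty before surcharge: $10,040 + $1,560 = $11,600
Administrative surcharge: 30% of $11,600 = $3,480
Total penalty: $11,600 + $3,480 = $15,080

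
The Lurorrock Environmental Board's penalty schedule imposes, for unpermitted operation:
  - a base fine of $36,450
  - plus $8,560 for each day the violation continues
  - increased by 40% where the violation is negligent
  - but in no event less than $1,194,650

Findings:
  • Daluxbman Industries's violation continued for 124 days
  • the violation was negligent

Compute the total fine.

Per-day component: 124 × $8,560 = $1,061,440
Base plus per-day: $36,450 + $1,061,440 = $1,097,890
Enhancement: 40% of $1,097,890 = $439,156
Enhanced fine: $1,097,890 + $439,156 = $1,537,046
Minimum $1,194,650: $1,537,046 meets the minimum, no increase.

$1,537,046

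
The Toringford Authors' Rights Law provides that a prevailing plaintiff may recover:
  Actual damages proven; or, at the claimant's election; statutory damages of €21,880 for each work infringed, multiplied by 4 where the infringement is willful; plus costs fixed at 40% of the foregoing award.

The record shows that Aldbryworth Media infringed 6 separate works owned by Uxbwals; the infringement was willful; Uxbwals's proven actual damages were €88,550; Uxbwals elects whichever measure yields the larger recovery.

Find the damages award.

Statutory damages: 6 × €21,880 = €131,280
Multiplied by 4: 4 × €131,280 = €525,120
Greater of actual damages (€88,550) or enhanced statutory damages (€525,120): €525,120
Costs: 40% of €525,120 = €210,048
Award plus costs: €525,120 + €210,048 = €735,168

Award: €735,168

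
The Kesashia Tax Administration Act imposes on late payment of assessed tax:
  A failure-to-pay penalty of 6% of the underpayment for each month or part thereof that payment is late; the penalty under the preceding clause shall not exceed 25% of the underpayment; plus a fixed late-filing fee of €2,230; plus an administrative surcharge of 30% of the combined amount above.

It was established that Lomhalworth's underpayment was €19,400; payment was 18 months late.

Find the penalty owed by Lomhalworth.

Penalty: €9,204

Accrued rate: 6% × 18 = 108%, capped at 25% → 25%
Failure-to-pay penalty: 25% of €19,400 = €4,850
Penalty before surcharge: €4,850 + €2,230 = €7,080
Administrative surcharge: 30% of €7,080 = €2,124
Total penalty: €7,080 + €2,124 = €9,204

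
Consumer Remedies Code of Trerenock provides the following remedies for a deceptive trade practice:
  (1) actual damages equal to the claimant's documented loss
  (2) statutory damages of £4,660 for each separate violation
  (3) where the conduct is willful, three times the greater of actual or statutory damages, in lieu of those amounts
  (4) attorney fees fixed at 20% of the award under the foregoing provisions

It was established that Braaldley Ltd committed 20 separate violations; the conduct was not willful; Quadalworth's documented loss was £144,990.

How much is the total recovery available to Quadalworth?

£285,828

Statutory damages: 20 × £4,660 = £93,200
Conduct not willful: the in-lieu enhancement does not apply.
Actual plus statutory damages: £144,990 + £93,200 = £238,190
Attorney fees: 20% of £238,190 = £47,638
Total recovery: £238,190 + £47,638 = £285,828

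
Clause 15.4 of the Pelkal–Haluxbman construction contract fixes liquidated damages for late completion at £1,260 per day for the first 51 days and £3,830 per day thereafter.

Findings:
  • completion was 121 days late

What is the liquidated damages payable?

First 51 days: 51 × £1,260 = £64,260
Remaining days: (121 − 51) × £3,830 = £268,100
Accrued per-day damages: £64,260 + £268,100 = £332,360

£332,360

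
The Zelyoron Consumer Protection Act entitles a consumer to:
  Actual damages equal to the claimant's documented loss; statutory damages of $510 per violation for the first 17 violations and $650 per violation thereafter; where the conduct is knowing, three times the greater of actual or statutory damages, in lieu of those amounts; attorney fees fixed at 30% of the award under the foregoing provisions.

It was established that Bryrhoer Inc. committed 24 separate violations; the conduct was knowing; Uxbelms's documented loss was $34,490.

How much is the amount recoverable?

$134,511

First 17 violations: 17 × $510 = $8,670
Remaining violations: (24 − 17) × $650 = $4,550
Statutory damages: $8,670 + $4,550 = $13,220
Greater of actual damages ($34,490) or statutory damages ($13,220): $34,490
Trebled: 3 × $34,490 = $103,470
Attorney fees: 30% of $103,470 = $31,041
Total recovery: $103,470 + $31,041 = $134,511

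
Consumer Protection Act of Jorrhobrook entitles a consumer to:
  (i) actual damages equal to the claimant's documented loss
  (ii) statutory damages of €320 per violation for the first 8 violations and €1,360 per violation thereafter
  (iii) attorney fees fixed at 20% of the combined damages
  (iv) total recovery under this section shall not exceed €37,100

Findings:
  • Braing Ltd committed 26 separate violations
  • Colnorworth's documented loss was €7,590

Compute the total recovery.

First 8 violations: 8 × €320 = €2,560
Remaining violations: (26 − 8) × €1,360 = €24,480
Statutory damages: €2,560 + €24,480 = €27,040
Combined damages: €7,590 + €27,040 = €34,630
Attorney fees: 20% of €34,630 = €6,926
Total before cap: €34,630 + €6,926 = €41,556
Cap at €37,100: €41,556 exceeds the cap → €37,100

€37,100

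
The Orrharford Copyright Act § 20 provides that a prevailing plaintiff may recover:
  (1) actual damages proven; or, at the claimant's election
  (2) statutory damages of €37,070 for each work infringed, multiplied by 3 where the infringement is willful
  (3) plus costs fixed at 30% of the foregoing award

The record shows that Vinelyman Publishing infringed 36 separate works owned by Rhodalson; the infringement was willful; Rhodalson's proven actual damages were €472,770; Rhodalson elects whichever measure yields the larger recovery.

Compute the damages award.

Statutory damages: 36 × €37,070 = €1,334,520
Trebled: 3 × €1,334,520 = €4,003,560
Greater of actual damages (€472,770) or enhanced statutory damages (€4,003,560): €4,003,560
Costs: 30% of €4,003,560 = €1,201,068
Award plus costs: €4,003,560 + €1,201,068 = €5,204,628

€5,204,628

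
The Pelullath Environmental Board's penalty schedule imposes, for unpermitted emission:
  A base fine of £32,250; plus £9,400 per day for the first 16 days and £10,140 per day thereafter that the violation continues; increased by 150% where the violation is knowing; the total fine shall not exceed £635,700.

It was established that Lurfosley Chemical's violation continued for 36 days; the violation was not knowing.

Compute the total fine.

£385,450

First 16 days: 16 × £9,400 = £150,400
Remaining days: (36 − 16) × £10,140 = £202,800
Per-day component: £150,400 + £202,800 = £353,200
Base plus per-day: £32,250 + £353,200 = £385,450
The violation was not knowing: no 150% increase.
Cap at £635,700: £385,450 is within the cap, no reduction.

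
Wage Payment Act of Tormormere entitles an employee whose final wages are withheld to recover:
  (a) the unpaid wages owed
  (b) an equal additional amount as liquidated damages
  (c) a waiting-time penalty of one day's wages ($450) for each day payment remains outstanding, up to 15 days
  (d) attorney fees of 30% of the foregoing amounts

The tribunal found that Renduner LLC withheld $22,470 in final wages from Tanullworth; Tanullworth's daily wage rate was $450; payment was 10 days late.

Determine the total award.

$64,272

Liquidated damages (equal amount): $22,470
Penalty days: min(10, 15) = 10
Waiting-time penalty: 10 × $450 = $4,500
Subtotal: $22,470 + $22,470 + $4,500 = $49,440
Attorney fees: 30% of $49,440 = $14,832
Total award: $49,440 + $14,832 = $64,272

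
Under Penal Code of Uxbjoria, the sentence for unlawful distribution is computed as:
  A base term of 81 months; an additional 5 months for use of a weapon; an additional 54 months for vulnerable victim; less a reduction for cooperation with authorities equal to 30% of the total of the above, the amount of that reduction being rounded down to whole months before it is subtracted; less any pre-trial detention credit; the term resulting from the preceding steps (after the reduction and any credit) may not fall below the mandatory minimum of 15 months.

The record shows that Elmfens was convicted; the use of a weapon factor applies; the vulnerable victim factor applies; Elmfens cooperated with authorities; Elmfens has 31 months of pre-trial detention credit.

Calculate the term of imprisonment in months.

67 months

Use of a weapon enhancement: +5 months
Vulnerable victim enhancement: +54 months
Adjusted term: 81 months + 5 months + 54 months = 140 months
Cooperation with authorities reduction: 30% of 140 months = 42 months (rounded down)
After reduction: 140 − 42 = 98 months
Less pre-trial detention credit: 98 months − 31 months = 67 months
Minimum 15 months: 67 months meets the minimum, no increase.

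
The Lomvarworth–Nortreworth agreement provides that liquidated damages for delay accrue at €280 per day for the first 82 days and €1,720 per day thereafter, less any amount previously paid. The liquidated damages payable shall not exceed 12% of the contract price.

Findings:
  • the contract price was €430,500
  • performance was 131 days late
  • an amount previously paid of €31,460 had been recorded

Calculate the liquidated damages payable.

First 82 days: 82 × €280 = €22,960
Remaining days: (131 − 82) × €1,720 = €84,280
Accrued per-day damages: €22,960 + €84,280 = €107,240
Less amount previously paid: €107,240 − €31,460 = €75,780
Cap: 12% of €430,500 = €51,660
Cap at €51,660: €75,780 exceeds the cap → €51,660

Liquidated damages: €51,660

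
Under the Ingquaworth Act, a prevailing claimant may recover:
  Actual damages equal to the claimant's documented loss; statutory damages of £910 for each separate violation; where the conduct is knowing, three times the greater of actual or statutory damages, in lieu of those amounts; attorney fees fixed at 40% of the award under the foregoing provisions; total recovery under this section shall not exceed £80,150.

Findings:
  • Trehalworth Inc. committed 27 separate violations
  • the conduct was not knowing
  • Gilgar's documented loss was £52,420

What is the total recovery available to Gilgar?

£80,150

Statutory damages: 27 × £910 = £24,570
Conduct not knowing: the in-lieu enhancement does not apply.
Actual plus statutory damages: £52,420 + £24,570 = £76,990
Attorney fees: 40% of £76,990 = £30,796
Total before cap: £76,990 + £30,796 = £107,786
Cap at £80,150: £107,786 exceeds the cap → £80,150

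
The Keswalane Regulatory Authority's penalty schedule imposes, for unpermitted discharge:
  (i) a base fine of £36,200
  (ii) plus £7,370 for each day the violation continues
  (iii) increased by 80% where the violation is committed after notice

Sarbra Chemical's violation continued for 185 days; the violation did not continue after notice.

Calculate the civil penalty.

£1,399,650

Per-day component: 185 × £7,370 = £1,363,450
Base plus per-day: £36,200 + £1,363,450 = £1,399,650
The violation did not continue after notice: no 80% increase.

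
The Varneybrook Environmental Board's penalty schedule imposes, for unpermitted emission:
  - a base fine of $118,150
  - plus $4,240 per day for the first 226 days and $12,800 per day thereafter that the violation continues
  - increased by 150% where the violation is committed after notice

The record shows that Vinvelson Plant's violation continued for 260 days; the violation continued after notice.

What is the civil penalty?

Civil penalty: $3,778,975

First 226 days: 226 × $4,240 = $958,240
Remaining days: (260 − 226) × $12,800 = $435,200
Per-day component: $958,240 + $435,200 = $1,393,440
Base plus per-day: $118,150 + $1,393,440 = $1,511,590
Enhancement: 150% of $1,511,590 = $2,267,385
Enhanced fine: $1,511,590 + $2,267,385 = $3,778,975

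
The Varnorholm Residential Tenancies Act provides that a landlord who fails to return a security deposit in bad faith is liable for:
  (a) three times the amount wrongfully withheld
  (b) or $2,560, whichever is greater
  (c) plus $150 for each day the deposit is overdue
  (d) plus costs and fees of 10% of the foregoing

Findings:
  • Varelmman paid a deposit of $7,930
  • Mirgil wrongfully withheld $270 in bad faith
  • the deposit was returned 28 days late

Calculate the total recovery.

Trebled: 3 × $270 = $810
Minimum $2,560: $810 is below the minimum → $2,560
Late-return penalty: 28 × $150 = $4,200
Damages plus late penalty: $2,560 + $4,200 = $6,760
Costs and fees: 10% of $6,760 = $676
Total recovery: $6,760 + $676 = $7,436

$7,436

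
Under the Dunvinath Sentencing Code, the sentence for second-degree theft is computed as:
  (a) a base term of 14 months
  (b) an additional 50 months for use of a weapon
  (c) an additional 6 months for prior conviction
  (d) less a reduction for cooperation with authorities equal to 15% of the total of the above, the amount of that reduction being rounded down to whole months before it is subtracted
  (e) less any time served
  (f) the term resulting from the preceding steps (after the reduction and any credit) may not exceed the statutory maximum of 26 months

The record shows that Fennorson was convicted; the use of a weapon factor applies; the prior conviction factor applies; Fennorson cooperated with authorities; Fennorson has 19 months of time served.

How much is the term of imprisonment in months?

Use of a weapon enhancement: +50 months
Prior conviction enhancement: +6 months
Adjusted term: 14 months + 50 months + 6 months = 70 months
Cooperation with authorities reduction: 15% of 70 months = 10 months (rounded down)
After reduction: 70 − 10 = 60 months
Less time served: 60 months − 19 months = 41 months
Cap at 26 months: 41 months exceeds the cap → 26 months

26 months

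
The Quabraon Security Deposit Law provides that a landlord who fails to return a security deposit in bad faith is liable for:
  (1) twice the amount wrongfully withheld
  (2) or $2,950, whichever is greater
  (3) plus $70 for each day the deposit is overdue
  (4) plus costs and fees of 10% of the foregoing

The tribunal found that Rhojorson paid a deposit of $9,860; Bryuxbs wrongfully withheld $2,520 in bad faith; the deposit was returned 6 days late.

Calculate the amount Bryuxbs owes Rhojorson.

Doubled: 2 × $2,520 = $5,040
Minimum $2,950: $5,040 meets the minimum, no increase.
Late-return penalty: 6 × $70 = $420
Damages plus late penalty: $5,040 + $420 = $5,460
Costs and fees: 10% of $5,460 = $546
Total recovery: $5,460 + $546 = $6,006

Recovery: $6,006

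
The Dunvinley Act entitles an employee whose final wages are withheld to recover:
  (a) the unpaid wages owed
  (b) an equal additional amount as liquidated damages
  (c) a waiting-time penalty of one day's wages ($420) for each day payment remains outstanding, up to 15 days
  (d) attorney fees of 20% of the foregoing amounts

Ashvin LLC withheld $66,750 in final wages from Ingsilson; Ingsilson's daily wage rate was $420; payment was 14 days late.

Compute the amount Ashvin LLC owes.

Liquidated damages (equal amount): $66,750
Penalty days: min(14, 15) = 14
Waiting-time penalty: 14 × $420 = $5,880
Subtotal: $66,750 + $66,750 + $5,880 = $139,380
Attorney fees: 20% of $139,380 = $27,876
Total award: $139,380 + $27,876 = $167,256

$167,256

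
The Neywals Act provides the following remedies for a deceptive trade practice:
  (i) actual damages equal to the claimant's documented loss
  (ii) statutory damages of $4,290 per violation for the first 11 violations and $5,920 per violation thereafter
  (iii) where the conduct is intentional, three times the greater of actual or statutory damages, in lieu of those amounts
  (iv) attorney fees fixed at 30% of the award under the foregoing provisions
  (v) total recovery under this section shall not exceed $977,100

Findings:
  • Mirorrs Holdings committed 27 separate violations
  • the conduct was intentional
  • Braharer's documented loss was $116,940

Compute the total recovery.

First 11 violations: 11 × $4,290 = $47,190
Remaining violations: (27 − 11) × $5,920 = $94,720
Statutory damages: $47,190 + $94,720 = $141,910
Greater of actual damages ($116,940) or statutory damages ($141,910): $141,910
Trebled: 3 × $141,910 = $425,730
Attorney fees: 30% of $425,730 = $127,719
Total before cap: $425,730 + $127,719 = $553,449
Cap at $977,100: $553,449 is within the cap, no reduction.

Total recovery: $553,449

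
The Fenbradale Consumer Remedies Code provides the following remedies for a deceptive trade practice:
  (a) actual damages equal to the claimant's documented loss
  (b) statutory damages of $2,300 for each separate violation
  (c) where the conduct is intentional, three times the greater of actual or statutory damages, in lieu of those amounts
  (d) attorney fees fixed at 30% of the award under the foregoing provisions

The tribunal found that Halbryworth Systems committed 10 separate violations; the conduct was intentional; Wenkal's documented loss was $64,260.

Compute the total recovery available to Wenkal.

Total recovery: $250,614

Statutory damages: 10 × $2,300 = $23,000
Greater of actual damages ($64,260) or statutory damages ($23,000): $64,260
Trebled: 3 × $64,260 = $192,780
Attorney fees: 30% of $192,780 = $57,834
Total recovery: $192,780 + $57,834 = $250,614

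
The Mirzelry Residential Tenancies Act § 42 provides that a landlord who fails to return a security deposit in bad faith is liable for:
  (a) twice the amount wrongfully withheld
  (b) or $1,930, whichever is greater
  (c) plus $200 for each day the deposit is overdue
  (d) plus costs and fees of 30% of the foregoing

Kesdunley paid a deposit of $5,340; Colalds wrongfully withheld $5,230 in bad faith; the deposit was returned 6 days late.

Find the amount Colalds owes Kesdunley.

Doubled: 2 × $5,230 = $10,460
Minimum $1,930: $10,460 meets the minimum, no increase.
Late-return penalty: 6 × $200 = $1,200
Damages plus late penalty: $10,460 + $1,200 = $11,660
Costs and fees: 30% of $11,660 = $3,498
Total recovery: $11,660 + $3,498 = $15,158

$15,158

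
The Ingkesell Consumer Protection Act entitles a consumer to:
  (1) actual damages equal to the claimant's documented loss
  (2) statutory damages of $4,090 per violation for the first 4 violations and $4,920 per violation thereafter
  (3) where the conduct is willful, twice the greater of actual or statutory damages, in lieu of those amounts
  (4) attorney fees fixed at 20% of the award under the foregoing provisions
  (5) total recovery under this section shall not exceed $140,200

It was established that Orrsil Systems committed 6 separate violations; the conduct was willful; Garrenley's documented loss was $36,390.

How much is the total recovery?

$87,336

First 4 violations: 4 × $4,090 = $16,360
Remaining violations: (6 − 4) × $4,920 = $9,840
Statutory damages: $16,360 + $9,840 = $26,200
Greater of actual damages ($36,390) or statutory damages ($26,200): $36,390
Doubled: 2 × $36,390 = $72,780
Attorney fees: 20% of $72,780 = $14,556
Total before cap: $72,780 + $14,556 = $87,336
Cap at $140,200: $87,336 is within the cap, no reduction.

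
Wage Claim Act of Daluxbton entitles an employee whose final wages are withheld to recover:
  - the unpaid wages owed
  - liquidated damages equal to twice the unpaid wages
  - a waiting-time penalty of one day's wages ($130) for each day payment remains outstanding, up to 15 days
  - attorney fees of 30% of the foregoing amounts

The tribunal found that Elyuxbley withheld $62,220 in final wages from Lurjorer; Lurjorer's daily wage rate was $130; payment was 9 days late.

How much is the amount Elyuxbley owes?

Doubled: 2 × $62,220 = $124,440
Penalty days: min(9, 15) = 9
Waiting-time penalty: 9 × $130 = $1,170
Subtotal: $62,220 + $124,440 + $1,170 = $187,830
Attorney fees: 30% of $187,830 = $56,349
Total award: $187,830 + $56,349 = $244,179

$244,179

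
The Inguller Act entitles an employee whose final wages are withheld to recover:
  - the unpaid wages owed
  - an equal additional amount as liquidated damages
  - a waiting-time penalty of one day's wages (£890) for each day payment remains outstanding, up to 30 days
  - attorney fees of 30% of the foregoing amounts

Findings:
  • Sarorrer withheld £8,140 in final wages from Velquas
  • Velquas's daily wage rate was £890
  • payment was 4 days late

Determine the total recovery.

Liquidated damages (equal amount): £8,140
Penalty days: min(4, 30) = 4
Waiting-time penalty: 4 × £890 = £3,560
Subtotal: £8,140 + £8,140 + £3,560 = £19,840
Attorney fees: 30% of £19,840 = £5,952
Total award: £19,840 + £5,952 = £25,792

£25,792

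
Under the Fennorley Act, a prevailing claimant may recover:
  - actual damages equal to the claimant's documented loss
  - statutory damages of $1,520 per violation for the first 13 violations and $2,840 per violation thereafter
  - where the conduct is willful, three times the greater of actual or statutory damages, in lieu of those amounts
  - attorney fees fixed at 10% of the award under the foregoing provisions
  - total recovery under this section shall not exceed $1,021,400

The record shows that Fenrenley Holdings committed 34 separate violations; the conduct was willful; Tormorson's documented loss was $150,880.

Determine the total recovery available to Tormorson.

$497,904

First 13 violations: 13 × $1,520 = $19,760
Remaining violations: (34 − 13) × $2,840 = $59,640
Statutory damages: $19,760 + $59,640 = $79,400
Greater of actual damages ($150,880) or statutory damages ($79,400): $150,880
Trebled: 3 × $150,880 = $452,640
Attorney fees: 10% of $452,640 = $45,264
Total before cap: $452,640 + $45,264 = $497,904
Cap at $1,021,400: $497,904 is within the cap, no reduction.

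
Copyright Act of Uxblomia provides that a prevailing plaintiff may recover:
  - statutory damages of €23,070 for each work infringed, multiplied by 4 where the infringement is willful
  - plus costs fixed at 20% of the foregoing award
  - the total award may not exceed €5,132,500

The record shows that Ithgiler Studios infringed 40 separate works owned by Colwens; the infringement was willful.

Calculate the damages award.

€4,429,440

Statutory damages: 40 × €23,070 = €922,800
Multiplied by 4: 4 × €922,800 = €3,691,200
Costs: 20% of €3,691,200 = €738,240
Award plus costs: €3,691,200 + €738,240 = €4,429,440
Cap at €5,132,500: €4,429,440 is within the cap, no reduction.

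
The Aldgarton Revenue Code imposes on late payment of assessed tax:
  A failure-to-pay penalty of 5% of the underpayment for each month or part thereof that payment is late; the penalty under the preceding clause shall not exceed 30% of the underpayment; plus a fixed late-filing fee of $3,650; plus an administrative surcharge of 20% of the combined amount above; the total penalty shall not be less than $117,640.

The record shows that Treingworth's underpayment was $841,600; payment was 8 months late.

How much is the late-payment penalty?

Accrued rate: 5% × 8 = 40%, capped at 30% → 30%
Failure-to-pay penalty: 30% of $841,600 = $252,480
Penalty before surcharge: $252,480 + $3,650 = $256,130
Administrative surcharge: 20% of $256,130 = $51,226
Total penalty: $256,130 + $51,226 = $307,356
Minimum $117,640: $307,356 meets the minimum, no increase.

Penalty: $307,356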